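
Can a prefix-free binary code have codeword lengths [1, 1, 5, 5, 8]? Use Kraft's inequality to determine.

Kraft inequality: Σ 2^(-l_i) ≤ 1 for prefix-free code
Calculating: 2^(-1) + 2^(-1) + 2^(-5) + 2^(-5) + 2^(-8)
= 0.5 + 0.5 + 0.03125 + 0.03125 + 0.00390625
= 1.0664
Since 1.0664 > 1, prefix-free code does not exist


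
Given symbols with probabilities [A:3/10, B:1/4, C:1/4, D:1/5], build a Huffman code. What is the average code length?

Huffman tree construction:
Combine smallest probabilities repeatedly
Resulting codes:
  A: 11 (length 2)
  B: 01 (length 2)
  C: 10 (length 2)
  D: 00 (length 2)
Average length = Σ p(s) × length(s) = 2.0000 bits


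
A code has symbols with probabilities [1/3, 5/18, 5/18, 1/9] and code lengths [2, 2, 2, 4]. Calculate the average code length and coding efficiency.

Average length L = Σ p_i × l_i = 2.2222 bits
Entropy H = 1.9072 bits
Efficiency η = H/L × 100% = 85.82%


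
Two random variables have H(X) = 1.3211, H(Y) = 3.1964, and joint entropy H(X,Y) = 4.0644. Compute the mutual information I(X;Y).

I(X;Y) = H(X) + H(Y) - H(X,Y)
I(X;Y) = 1.3211 + 3.1964 - 4.0644 = 0.4531 bits


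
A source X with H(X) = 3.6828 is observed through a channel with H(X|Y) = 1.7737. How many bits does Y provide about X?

I(X;Y) = H(X) - H(X|Y)
I(X;Y) = 3.6828 - 1.7737 = 1.9091 bits


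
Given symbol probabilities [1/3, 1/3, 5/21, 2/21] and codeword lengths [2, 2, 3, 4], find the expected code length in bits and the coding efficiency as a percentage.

Average length L = Σ p_i × l_i = 2.4286 bits
Entropy H = 1.8727 bits
Efficiency η = H/L × 100% = 77.11%


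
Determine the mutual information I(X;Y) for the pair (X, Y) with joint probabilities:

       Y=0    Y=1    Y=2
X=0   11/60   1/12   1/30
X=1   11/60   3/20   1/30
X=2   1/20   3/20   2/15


H(X) = 1.5801, H(Y) = 1.5209, H(X,Y) = 2.9480
I(X;Y) = H(X) + H(Y) - H(X,Y) = 0.1530 bits


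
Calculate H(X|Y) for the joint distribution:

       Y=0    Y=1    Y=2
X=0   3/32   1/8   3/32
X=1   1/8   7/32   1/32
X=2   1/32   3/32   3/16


H(X|Y) = Σ_y p(y) H(X|Y=y)
  p(Y=0) = 1/4, H(X|Y=0) = 1.4056
  p(Y=1) = 7/16, H(X|Y=1) = 1.4926
  p(Y=2) = 5/16, H(X|Y=2) = 1.2955
H(X|Y) = 0.2500×1.4056 + 0.4375×1.4926 + 0.3125×1.2955 = 1.4093 bits


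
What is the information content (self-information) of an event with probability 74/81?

Information content I(x) = -log₂(p(x))
I = -log₂(74/81) = -log₂(0.9136)
I = 0.1304 bits


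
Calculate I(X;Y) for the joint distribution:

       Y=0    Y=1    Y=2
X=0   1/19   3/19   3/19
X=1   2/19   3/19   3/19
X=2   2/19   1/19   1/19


H(X) = 1.5294, H(Y) = 1.5683, H(X,Y) = 3.0364
I(X;Y) = H(X) + H(Y) - H(X,Y) = 0.0614 bits


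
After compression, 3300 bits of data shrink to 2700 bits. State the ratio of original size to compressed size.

Compression ratio = Original / Compressed
= 3300 / 2700 = 1.22:1


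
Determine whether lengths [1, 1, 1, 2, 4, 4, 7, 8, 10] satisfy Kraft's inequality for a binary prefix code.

Kraft inequality: Σ 2^(-l_i) ≤ 1 for prefix-free code
Calculating: 2^(-1) + 2^(-1) + 2^(-1) + 2^(-2) + 2^(-4) + 2^(-4) + 2^(-7) + 2^(-8) + 2^(-10)
= 0.5 + 0.5 + 0.5 + 0.25 + 0.0625 + 0.0625 + 0.0078125 + 0.00390625 + 0.0009765625
= 1.8877
Since 1.8877 > 1, prefix-free code does not exist


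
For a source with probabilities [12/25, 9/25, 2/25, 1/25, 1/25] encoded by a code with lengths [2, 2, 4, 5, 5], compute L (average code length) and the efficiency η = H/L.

Average length L = Σ p_i × l_i = 2.4000 bits
Entropy H = 1.7019 bits
Efficiency η = H/L × 100% = 70.91%


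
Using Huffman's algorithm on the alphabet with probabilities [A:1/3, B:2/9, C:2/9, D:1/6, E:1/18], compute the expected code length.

Huffman tree construction:
Combine smallest probabilities repeatedly
Resulting codes:
  A: 11 (length 2)
  B: 00 (length 2)
  C: 01 (length 2)
  D: 101 (length 3)
  E: 100 (length 3)
Average length = Σ p(s) × length(s) = 2.2222 bits


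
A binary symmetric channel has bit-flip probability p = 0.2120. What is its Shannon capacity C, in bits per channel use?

For BSC with error probability p:
C = 1 - H(p) where H(p) is binary entropy
H(0.2120) = -0.2120 × log₂(0.2120) - 0.7880 × log₂(0.7880)
H(p) = 0.7453
C = 1 - 0.7453 = 0.2547 bits/use


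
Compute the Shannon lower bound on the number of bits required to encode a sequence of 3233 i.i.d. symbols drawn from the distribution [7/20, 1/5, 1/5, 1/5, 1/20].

Entropy H = 2.1394 bits/symbol
Minimum bits = H × n = 2.1394 × 3233
= 6916.53 bits


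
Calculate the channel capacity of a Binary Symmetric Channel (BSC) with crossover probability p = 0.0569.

For BSC with error probability p:
C = 1 - H(p) where H(p) is binary entropy
H(0.0569) = -0.0569 × log₂(0.0569) - 0.9431 × log₂(0.9431)
H(p) = 0.3150
C = 1 - 0.3150 = 0.6850 bits/use


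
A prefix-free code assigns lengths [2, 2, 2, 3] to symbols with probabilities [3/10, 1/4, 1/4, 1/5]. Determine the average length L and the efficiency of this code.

Average length L = Σ p_i × l_i = 2.2000 bits
Entropy H = 1.9855 bits
Efficiency η = H/L × 100% = 90.25%


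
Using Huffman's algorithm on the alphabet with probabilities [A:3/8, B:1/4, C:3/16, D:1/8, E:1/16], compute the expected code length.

Huffman tree construction:
Combine smallest probabilities repeatedly
Resulting codes:
  A: 11 (length 2)
  B: 10 (length 2)
  C: 00 (length 2)
  D: 011 (length 3)
  E: 010 (length 3)
Average length = Σ p(s) × length(s) = 2.1875 bits


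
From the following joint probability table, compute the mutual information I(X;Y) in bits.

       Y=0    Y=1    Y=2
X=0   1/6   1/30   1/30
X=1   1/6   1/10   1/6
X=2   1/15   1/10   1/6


H(X) = 1.5410, H(Y) = 1.5494, H(X,Y) = 2.9753
I(X;Y) = H(X) + H(Y) - H(X,Y) = 0.1151 bits


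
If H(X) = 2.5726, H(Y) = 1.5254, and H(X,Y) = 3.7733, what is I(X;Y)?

I(X;Y) = H(X) + H(Y) - H(X,Y)
I(X;Y) = 2.5726 + 1.5254 - 3.7733 = 0.3247 bits


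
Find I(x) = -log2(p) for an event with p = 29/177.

Information content I(x) = -log₂(p(x))
I = -log₂(29/177) = -log₂(0.1638)
I = 2.6096 bits


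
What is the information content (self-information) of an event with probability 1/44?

Information content I(x) = -log₂(p(x))
I = -log₂(1/44) = -log₂(0.0227)
I = 5.4594 bits


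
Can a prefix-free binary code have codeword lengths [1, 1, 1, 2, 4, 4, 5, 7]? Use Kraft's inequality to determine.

Kraft inequality: Σ 2^(-l_i) ≤ 1 for prefix-free code
Calculating: 2^(-1) + 2^(-1) + 2^(-1) + 2^(-2) + 2^(-4) + 2^(-4) + 2^(-5) + 2^(-7)
= 0.5 + 0.5 + 0.5 + 0.25 + 0.0625 + 0.0625 + 0.03125 + 0.0078125
= 1.9141
Since 1.9141 > 1, prefix-free code does not exist


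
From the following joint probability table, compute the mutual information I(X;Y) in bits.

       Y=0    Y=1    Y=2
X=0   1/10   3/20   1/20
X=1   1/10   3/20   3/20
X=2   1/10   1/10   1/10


H(X) = 1.5710, H(Y) = 1.5710, H(X,Y) = 3.1087
I(X;Y) = H(X) + H(Y) - H(X,Y) = 0.0332 bits


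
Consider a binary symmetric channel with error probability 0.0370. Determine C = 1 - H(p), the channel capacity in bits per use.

For BSC with error probability p:
C = 1 - H(p) where H(p) is binary entropy
H(0.0370) = -0.0370 × log₂(0.0370) - 0.9630 × log₂(0.9630)
H(p) = 0.2284
C = 1 - 0.2284 = 0.7716 bits/use


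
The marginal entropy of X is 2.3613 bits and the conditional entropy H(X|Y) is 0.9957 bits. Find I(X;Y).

I(X;Y) = H(X) - H(X|Y)
I(X;Y) = 2.3613 - 0.9957 = 1.3656 bits


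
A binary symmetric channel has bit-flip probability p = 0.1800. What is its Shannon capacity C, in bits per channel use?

For BSC with error probability p:
C = 1 - H(p) where H(p) is binary entropy
H(0.1800) = -0.1800 × log₂(0.1800) - 0.8200 × log₂(0.8200)
H(p) = 0.6801
C = 1 - 0.6801 = 0.3199 bits/use


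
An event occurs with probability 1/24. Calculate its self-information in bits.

Information content I(x) = -log₂(p(x))
I = -log₂(1/24) = -log₂(0.0417)
I = 4.5850 bits


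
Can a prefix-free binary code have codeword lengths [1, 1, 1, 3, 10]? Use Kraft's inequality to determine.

Kraft inequality: Σ 2^(-l_i) ≤ 1 for prefix-free code
Calculating: 2^(-1) + 2^(-1) + 2^(-1) + 2^(-3) + 2^(-10)
= 0.5 + 0.5 + 0.5 + 0.125 + 0.0009765625
= 1.6260
Since 1.6260 > 1, prefix-free code does not exist


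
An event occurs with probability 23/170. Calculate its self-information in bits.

Information content I(x) = -log₂(p(x))
I = -log₂(23/170) = -log₂(0.1353)
I = 2.8858 bits


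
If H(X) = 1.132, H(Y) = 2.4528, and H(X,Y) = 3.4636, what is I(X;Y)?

I(X;Y) = H(X) + H(Y) - H(X,Y)
I(X;Y) = 1.132 + 2.4528 - 3.4636 = 0.1212 bits


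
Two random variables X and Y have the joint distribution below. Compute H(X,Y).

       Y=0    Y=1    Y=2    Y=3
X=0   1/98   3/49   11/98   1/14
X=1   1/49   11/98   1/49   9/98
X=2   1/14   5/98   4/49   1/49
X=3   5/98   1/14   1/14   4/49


H(X,Y) = -Σ p(x,y) log₂ p(x,y)
  p(0,0)=1/98: -0.0102 × log₂(0.0102) = 0.0675
  p(0,1)=3/49: -0.0612 × log₂(0.0612) = 0.2467
  p(0,2)=11/98: -0.1122 × log₂(0.1122) = 0.3542
  p(0,3)=1/14: -0.0714 × log₂(0.0714) = 0.2720
  p(1,0)=1/49: -0.0204 × log₂(0.0204) = 0.1146
  p(1,1)=11/98: -0.1122 × log₂(0.1122) = 0.3542
  p(1,2)=1/49: -0.0204 × log₂(0.0204) = 0.1146
  p(1,3)=9/98: -0.0918 × log₂(0.0918) = 0.3164
  p(2,0)=1/14: -0.0714 × log₂(0.0714) = 0.2720
  p(2,1)=5/98: -0.0510 × log₂(0.0510) = 0.2190
  p(2,2)=4/49: -0.0816 × log₂(0.0816) = 0.2951
  p(2,3)=1/49: -0.0204 × log₂(0.0204) = 0.1146
  p(3,0)=5/98: -0.0510 × log₂(0.0510) = 0.2190
  p(3,1)=1/14: -0.0714 × log₂(0.0714) = 0.2720
  p(3,2)=1/14: -0.0714 × log₂(0.0714) = 0.2720
  p(3,3)=4/49: -0.0816 × log₂(0.0816) = 0.2951
H(X,Y) = 3.7987 bits


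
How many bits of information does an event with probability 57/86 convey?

Information content I(x) = -log₂(p(x))
I = -log₂(57/86) = -log₂(0.6628)
I = 0.5934 bits


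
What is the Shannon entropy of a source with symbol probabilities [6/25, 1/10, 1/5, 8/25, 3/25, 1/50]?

H(X) = -Σ p(x) log₂ p(x)
  -6/25 × log₂(6/25) = 0.4941
  -1/10 × log₂(1/10) = 0.3322
  -1/5 × log₂(1/5) = 0.4644
  -8/25 × log₂(8/25) = 0.5260
  -3/25 × log₂(3/25) = 0.3671
  -1/50 × log₂(1/50) = 0.1129
H(X) = 2.2967 bits


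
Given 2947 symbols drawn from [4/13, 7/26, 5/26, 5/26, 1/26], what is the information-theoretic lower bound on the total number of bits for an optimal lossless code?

Entropy H = 2.1285 bits/symbol
Minimum bits = H × n = 2.1285 × 2947
= 6272.65 bits


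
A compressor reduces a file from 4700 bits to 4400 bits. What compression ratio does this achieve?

Compression ratio = Original / Compressed
= 4700 / 4400 = 1.07:1


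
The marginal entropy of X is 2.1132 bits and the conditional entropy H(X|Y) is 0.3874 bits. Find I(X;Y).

I(X;Y) = H(X) - H(X|Y)
I(X;Y) = 2.1132 - 0.3874 = 1.7258 bits


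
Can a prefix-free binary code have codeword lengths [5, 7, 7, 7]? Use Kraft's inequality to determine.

Kraft inequality: Σ 2^(-l_i) ≤ 1 for prefix-free code
Calculating: 2^(-5) + 2^(-7) + 2^(-7) + 2^(-7)
= 0.03125 + 0.0078125 + 0.0078125 + 0.0078125
= 0.0547
Since 0.0547 ≤ 1, prefix-free code exists


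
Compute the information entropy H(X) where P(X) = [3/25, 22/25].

H(X) = -Σ p(x) log₂ p(x)
  -3/25 × log₂(3/25) = 0.3671
  -22/25 × log₂(22/25) = 0.1623
H(X) = 0.5294 bits


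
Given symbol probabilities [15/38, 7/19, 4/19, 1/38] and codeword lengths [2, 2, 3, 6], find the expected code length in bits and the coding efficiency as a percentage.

Average length L = Σ p_i × l_i = 2.3158 bits
Entropy H = 1.6714 bits
Efficiency η = H/L × 100% = 72.18%


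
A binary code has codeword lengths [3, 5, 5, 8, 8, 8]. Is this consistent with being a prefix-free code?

Kraft inequality: Σ 2^(-l_i) ≤ 1 for prefix-free code
Calculating: 2^(-3) + 2^(-5) + 2^(-5) + 2^(-8) + 2^(-8) + 2^(-8)
= 0.125 + 0.03125 + 0.03125 + 0.00390625 + 0.00390625 + 0.00390625
= 0.1992
Since 0.1992 ≤ 1, prefix-free code exists


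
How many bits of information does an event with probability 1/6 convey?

Information content I(x) = -log₂(p(x))
I = -log₂(1/6) = -log₂(0.1667)
I = 2.5850 bits


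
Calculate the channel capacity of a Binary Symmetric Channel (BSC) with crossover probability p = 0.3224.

For BSC with error probability p:
C = 1 - H(p) where H(p) is binary entropy
H(0.3224) = -0.3224 × log₂(0.3224) - 0.6776 × log₂(0.6776)
H(p) = 0.9070
C = 1 - 0.9070 = 0.0930 bits/use


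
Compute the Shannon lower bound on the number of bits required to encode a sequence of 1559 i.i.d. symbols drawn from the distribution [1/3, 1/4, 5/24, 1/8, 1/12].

Entropy H = 2.1735 bits/symbol
Minimum bits = H × n = 2.1735 × 1559
= 3388.54 bits


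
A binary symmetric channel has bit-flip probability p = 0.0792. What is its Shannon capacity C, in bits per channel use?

For BSC with error probability p:
C = 1 - H(p) where H(p) is binary entropy
H(0.0792) = -0.0792 × log₂(0.0792) - 0.9208 × log₂(0.9208)
H(p) = 0.3994
C = 1 - 0.3994 = 0.6006 bits/use


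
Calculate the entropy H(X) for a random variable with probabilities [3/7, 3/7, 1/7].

H(X) = -Σ p(x) log₂ p(x)
  -3/7 × log₂(3/7) = 0.5239
  -3/7 × log₂(3/7) = 0.5239
  -1/7 × log₂(1/7) = 0.4011
H(X) = 1.4488 bits


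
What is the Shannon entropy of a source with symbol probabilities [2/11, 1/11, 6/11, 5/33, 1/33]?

H(X) = -Σ p(x) log₂ p(x)
  -2/11 × log₂(2/11) = 0.4472
  -1/11 × log₂(1/11) = 0.3145
  -6/11 × log₂(6/11) = 0.4770
  -5/33 × log₂(5/33) = 0.4125
  -1/33 × log₂(1/33) = 0.1529
H(X) = 1.8040 bits


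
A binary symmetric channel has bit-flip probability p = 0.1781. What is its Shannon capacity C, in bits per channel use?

For BSC with error probability p:
C = 1 - H(p) where H(p) is binary entropy
H(0.1781) = -0.1781 × log₂(0.1781) - 0.8219 × log₂(0.8219)
H(p) = 0.6759
C = 1 - 0.6759 = 0.3241 bits/use


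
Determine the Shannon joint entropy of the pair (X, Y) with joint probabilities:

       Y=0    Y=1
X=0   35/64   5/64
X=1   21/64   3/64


H(X,Y) = -Σ p(x,y) log₂ p(x,y)
  p(0,0)=35/64: -0.5469 × log₂(0.5469) = 0.4762
  p(0,1)=5/64: -0.0781 × log₂(0.0781) = 0.2873
  p(1,0)=21/64: -0.3281 × log₂(0.3281) = 0.5275
  p(1,1)=3/64: -0.0469 × log₂(0.0469) = 0.2070
H(X,Y) = 1.4980 bits


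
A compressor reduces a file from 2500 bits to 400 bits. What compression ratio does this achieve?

Compression ratio = Original / Compressed
= 2500 / 400 = 6.25:1


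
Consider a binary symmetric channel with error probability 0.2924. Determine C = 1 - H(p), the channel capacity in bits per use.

For BSC with error probability p:
C = 1 - H(p) where H(p) is binary entropy
H(0.2924) = -0.2924 × log₂(0.2924) - 0.7076 × log₂(0.7076)
H(p) = 0.8718
C = 1 - 0.8718 = 0.1282 bits/use


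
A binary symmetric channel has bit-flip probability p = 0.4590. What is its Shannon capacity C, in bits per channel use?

For BSC with error probability p:
C = 1 - H(p) where H(p) is binary entropy
H(0.4590) = -0.4590 × log₂(0.4590) - 0.5410 × log₂(0.5410)
H(p) = 0.9951
C = 1 - 0.9951 = 0.0049 bits/use


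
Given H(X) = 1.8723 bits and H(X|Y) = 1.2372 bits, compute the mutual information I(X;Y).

I(X;Y) = H(X) - H(X|Y)
I(X;Y) = 1.8723 - 1.2372 = 0.6351 bits


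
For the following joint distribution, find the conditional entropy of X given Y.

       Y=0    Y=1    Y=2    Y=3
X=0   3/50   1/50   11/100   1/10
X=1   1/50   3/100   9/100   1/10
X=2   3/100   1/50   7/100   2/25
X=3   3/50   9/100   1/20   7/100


H(X|Y) = Σ_y p(y) H(X|Y=y)
  p(Y=0) = 17/100, H(X|Y=0) = 1.8654
  p(Y=1) = 4/25, H(X|Y=1) = 1.6697
  p(Y=2) = 8/25, H(X|Y=2) = 1.9424
  p(Y=3) = 7/20, H(X|Y=3) = 1.9839
H(X|Y) = 0.1700×1.8654 + 0.1600×1.6697 + 0.3200×1.9424 + 0.3500×1.9839 = 1.9002 bits


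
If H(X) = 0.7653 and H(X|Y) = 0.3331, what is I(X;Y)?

I(X;Y) = H(X) - H(X|Y)
I(X;Y) = 0.7653 - 0.3331 = 0.4322 bits


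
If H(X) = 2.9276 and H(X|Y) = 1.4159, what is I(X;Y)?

I(X;Y) = H(X) - H(X|Y)
I(X;Y) = 2.9276 - 1.4159 = 1.5117 bits


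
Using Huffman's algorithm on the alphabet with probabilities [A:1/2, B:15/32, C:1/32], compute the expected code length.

Huffman tree construction:
Combine smallest probabilities repeatedly
Resulting codes:
  A: 0 (length 1)
  B: 11 (length 2)
  C: 10 (length 2)
Average length = Σ p(s) × length(s) = 1.5000 bits


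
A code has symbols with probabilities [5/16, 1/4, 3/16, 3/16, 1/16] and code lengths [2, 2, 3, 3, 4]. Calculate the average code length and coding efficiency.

Average length L = Σ p_i × l_i = 2.5000 bits
Entropy H = 2.1800 bits
Efficiency η = H/L × 100% = 87.20%


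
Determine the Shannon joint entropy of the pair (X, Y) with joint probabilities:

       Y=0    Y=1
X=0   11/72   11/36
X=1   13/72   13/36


H(X,Y) = -Σ p(x,y) log₂ p(x,y)
  p(0,0)=11/72: -0.1528 × log₂(0.1528) = 0.4141
  p(0,1)=11/36: -0.3056 × log₂(0.3056) = 0.5227
  p(1,0)=13/72: -0.1806 × log₂(0.1806) = 0.4459
  p(1,1)=13/36: -0.3611 × log₂(0.3611) = 0.5306
H(X,Y) = 1.9133 bits


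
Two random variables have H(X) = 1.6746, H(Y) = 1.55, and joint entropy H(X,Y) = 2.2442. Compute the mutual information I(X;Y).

I(X;Y) = H(X) + H(Y) - H(X,Y)
I(X;Y) = 1.6746 + 1.55 - 2.2442 = 0.9804 bits


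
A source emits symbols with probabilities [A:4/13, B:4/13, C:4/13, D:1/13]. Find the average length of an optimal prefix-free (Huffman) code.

Huffman tree construction:
Combine smallest probabilities repeatedly
Resulting codes:
  A: 01 (length 2)
  B: 10 (length 2)
  C: 11 (length 2)
  D: 00 (length 2)
Average length = Σ p(s) × length(s) = 2.0000 bits


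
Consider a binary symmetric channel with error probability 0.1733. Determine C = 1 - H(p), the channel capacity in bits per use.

For BSC with error probability p:
C = 1 - H(p) where H(p) is binary entropy
H(0.1733) = -0.1733 × log₂(0.1733) - 0.8267 × log₂(0.8267)
H(p) = 0.6652
C = 1 - 0.6652 = 0.3348 bits/use


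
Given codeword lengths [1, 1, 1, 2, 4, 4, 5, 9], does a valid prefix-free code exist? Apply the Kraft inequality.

Kraft inequality: Σ 2^(-l_i) ≤ 1 for prefix-free code
Calculating: 2^(-1) + 2^(-1) + 2^(-1) + 2^(-2) + 2^(-4) + 2^(-4) + 2^(-5) + 2^(-9)
= 0.5 + 0.5 + 0.5 + 0.25 + 0.0625 + 0.0625 + 0.03125 + 0.001953125
= 1.9082
Since 1.9082 > 1, prefix-free code does not exist


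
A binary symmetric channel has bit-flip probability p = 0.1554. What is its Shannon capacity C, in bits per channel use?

For BSC with error probability p:
C = 1 - H(p) where H(p) is binary entropy
H(0.1554) = -0.1554 × log₂(0.1554) - 0.8446 × log₂(0.8446)
H(p) = 0.6232
C = 1 - 0.6232 = 0.3768 bits/use


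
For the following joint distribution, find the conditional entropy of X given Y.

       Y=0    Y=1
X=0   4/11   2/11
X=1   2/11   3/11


H(X|Y) = Σ_y p(y) H(X|Y=y)
  p(Y=0) = 6/11, H(X|Y=0) = 0.9183
  p(Y=1) = 5/11, H(X|Y=1) = 0.9710
H(X|Y) = 0.5455×0.9183 + 0.4545×0.9710 = 0.9422 bits


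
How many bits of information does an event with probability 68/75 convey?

Information content I(x) = -log₂(p(x))
I = -log₂(68/75) = -log₂(0.9067)
I = 0.1414 bits


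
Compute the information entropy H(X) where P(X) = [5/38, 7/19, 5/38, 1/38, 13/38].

H(X) = -Σ p(x) log₂ p(x)
  -5/38 × log₂(5/38) = 0.3850
  -7/19 × log₂(7/19) = 0.5307
  -5/38 × log₂(5/38) = 0.3850
  -1/38 × log₂(1/38) = 0.1381
  -13/38 × log₂(13/38) = 0.5294
H(X) = 1.9682 bits


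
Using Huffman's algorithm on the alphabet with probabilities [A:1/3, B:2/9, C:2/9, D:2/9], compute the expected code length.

Huffman tree construction:
Combine smallest probabilities repeatedly
Resulting codes:
  A: 11 (length 2)
  B: 00 (length 2)
  C: 01 (length 2)
  D: 10 (length 2)
Average length = Σ p(s) × length(s) = 2.0000 bits


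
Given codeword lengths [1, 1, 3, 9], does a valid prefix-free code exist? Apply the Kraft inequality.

Kraft inequality: Σ 2^(-l_i) ≤ 1 for prefix-free code
Calculating: 2^(-1) + 2^(-1) + 2^(-3) + 2^(-9)
= 0.5 + 0.5 + 0.125 + 0.001953125
= 1.1270
Since 1.1270 > 1, prefix-free code does not exist


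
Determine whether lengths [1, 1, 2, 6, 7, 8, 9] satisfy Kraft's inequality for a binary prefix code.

Kraft inequality: Σ 2^(-l_i) ≤ 1 for prefix-free code
Calculating: 2^(-1) + 2^(-1) + 2^(-2) + 2^(-6) + 2^(-7) + 2^(-8) + 2^(-9)
= 0.5 + 0.5 + 0.25 + 0.015625 + 0.0078125 + 0.00390625 + 0.001953125
= 1.2793
Since 1.2793 > 1, prefix-free code does not exist


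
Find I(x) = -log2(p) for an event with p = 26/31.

Information content I(x) = -log₂(p(x))
I = -log₂(26/31) = -log₂(0.8387)
I = 0.2538 bits


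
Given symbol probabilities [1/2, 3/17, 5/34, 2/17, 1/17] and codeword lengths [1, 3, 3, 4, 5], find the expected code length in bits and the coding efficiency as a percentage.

Average length L = Σ p_i × l_i = 2.2353 bits
Entropy H = 1.9520 bits
Efficiency η = H/L × 100% = 87.33%


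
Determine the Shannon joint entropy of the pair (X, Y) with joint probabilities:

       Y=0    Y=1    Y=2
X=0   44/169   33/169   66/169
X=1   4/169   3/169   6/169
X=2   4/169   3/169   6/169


H(X,Y) = -Σ p(x,y) log₂ p(x,y)
  p(0,0)=44/169: -0.2604 × log₂(0.2604) = 0.5055
  p(0,1)=33/169: -0.1953 × log₂(0.1953) = 0.4601
  p(0,2)=66/169: -0.3905 × log₂(0.3905) = 0.5298
  p(1,0)=4/169: -0.0237 × log₂(0.0237) = 0.1278
  p(1,1)=3/169: -0.0178 × log₂(0.0178) = 0.1032
  p(1,2)=6/169: -0.0355 × log₂(0.0355) = 0.1710
  p(2,0)=4/169: -0.0237 × log₂(0.0237) = 0.1278
  p(2,1)=3/169: -0.0178 × log₂(0.0178) = 0.1032
  p(2,2)=6/169: -0.0355 × log₂(0.0355) = 0.1710
H(X,Y) = 2.2995 bits


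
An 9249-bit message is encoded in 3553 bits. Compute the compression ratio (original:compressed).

Compression ratio = Original / Compressed
= 9249 / 3553 = 2.60:1


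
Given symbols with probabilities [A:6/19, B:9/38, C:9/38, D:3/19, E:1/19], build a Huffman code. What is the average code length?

Huffman tree construction:
Combine smallest probabilities repeatedly
Resulting codes:
  A: 11 (length 2)
  B: 01 (length 2)
  C: 10 (length 2)
  D: 001 (length 3)
  E: 000 (length 3)
Average length = Σ p(s) × length(s) = 2.2105 bits


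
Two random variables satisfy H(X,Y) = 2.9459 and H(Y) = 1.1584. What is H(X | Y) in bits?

Chain rule: H(X,Y) = H(X|Y) + H(Y)
H(X|Y) = H(X,Y) - H(Y) = 2.9459 - 1.1584 = 1.7875 bits


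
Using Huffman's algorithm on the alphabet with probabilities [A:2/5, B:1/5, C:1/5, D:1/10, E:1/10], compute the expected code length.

Huffman tree construction:
Combine smallest probabilities repeatedly
Resulting codes:
  A: 11 (length 2)
  B: 00 (length 2)
  C: 01 (length 2)
  D: 100 (length 3)
  E: 101 (length 3)
Average length = Σ p(s) × length(s) = 2.2000 bits


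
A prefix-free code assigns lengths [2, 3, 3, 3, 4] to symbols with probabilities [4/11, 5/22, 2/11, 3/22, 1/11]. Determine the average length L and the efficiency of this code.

Average length L = Σ p_i × l_i = 2.7273 bits
Entropy H = 2.1701 bits
Efficiency η = H/L × 100% = 79.57%


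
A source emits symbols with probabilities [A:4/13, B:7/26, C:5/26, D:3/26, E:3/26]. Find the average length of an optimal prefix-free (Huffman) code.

Huffman tree construction:
Combine smallest probabilities repeatedly
Resulting codes:
  A: 11 (length 2)
  B: 10 (length 2)
  C: 00 (length 2)
  D: 010 (length 3)
  E: 011 (length 3)
Average length = Σ p(s) × length(s) = 2.2308 bits


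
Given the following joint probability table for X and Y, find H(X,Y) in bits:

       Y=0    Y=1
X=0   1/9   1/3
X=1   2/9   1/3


H(X,Y) = -Σ p(x,y) log₂ p(x,y)
  p(0,0)=1/9: -0.1111 × log₂(0.1111) = 0.3522
  p(0,1)=1/3: -0.3333 × log₂(0.3333) = 0.5283
  p(1,0)=2/9: -0.2222 × log₂(0.2222) = 0.4822
  p(1,1)=1/3: -0.3333 × log₂(0.3333) = 0.5283
H(X,Y) = 1.8911 bits


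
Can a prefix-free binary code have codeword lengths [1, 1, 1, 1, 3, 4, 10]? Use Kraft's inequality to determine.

Kraft inequality: Σ 2^(-l_i) ≤ 1 for prefix-free code
Calculating: 2^(-1) + 2^(-1) + 2^(-1) + 2^(-1) + 2^(-3) + 2^(-4) + 2^(-10)
= 0.5 + 0.5 + 0.5 + 0.5 + 0.125 + 0.0625 + 0.0009765625
= 2.1885
Since 2.1885 > 1, prefix-free code does not exist


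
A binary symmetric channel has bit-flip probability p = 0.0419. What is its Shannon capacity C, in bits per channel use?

For BSC with error probability p:
C = 1 - H(p) where H(p) is binary entropy
H(0.0419) = -0.0419 × log₂(0.0419) - 0.9581 × log₂(0.9581)
H(p) = 0.2509
C = 1 - 0.2509 = 0.7491 bits/use


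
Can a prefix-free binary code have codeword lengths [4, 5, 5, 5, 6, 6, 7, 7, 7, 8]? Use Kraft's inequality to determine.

Kraft inequality: Σ 2^(-l_i) ≤ 1 for prefix-free code
Calculating: 2^(-4) + 2^(-5) + 2^(-5) + 2^(-5) + 2^(-6) + 2^(-6) + 2^(-7) + 2^(-7) + 2^(-7) + 2^(-8)
= 0.0625 + 0.03125 + 0.03125 + 0.03125 + 0.015625 + 0.015625 + 0.0078125 + 0.0078125 + 0.0078125 + 0.00390625
= 0.2148
Since 0.2148 ≤ 1, prefix-free code exists


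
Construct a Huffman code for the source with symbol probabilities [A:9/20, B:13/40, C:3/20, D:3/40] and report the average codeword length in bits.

Huffman tree construction:
Combine smallest probabilities repeatedly
Resulting codes:
  A: 0 (length 1)
  B: 11 (length 2)
  C: 101 (length 3)
  D: 100 (length 3)
Average length = Σ p(s) × length(s) = 1.7750 bits


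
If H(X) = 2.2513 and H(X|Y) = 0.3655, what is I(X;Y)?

I(X;Y) = H(X) - H(X|Y)
I(X;Y) = 2.2513 - 0.3655 = 1.8858 bits


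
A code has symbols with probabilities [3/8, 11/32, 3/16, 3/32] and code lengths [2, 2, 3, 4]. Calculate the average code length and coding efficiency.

Average length L = Σ p_i × l_i = 2.3750 bits
Entropy H = 1.8332 bits
Efficiency η = H/L × 100% = 77.19%


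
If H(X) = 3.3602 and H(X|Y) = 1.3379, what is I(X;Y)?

I(X;Y) = H(X) - H(X|Y)
I(X;Y) = 3.3602 - 1.3379 = 2.0223 bits


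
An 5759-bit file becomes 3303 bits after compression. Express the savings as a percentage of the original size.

Space savings = (1 - Compressed/Original) × 100%
= (1 - 3303/5759) × 100%
= 42.65%


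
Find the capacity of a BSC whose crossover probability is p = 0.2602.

For BSC with error probability p:
C = 1 - H(p) where H(p) is binary entropy
H(0.2602) = -0.2602 × log₂(0.2602) - 0.7398 × log₂(0.7398)
H(p) = 0.8270
C = 1 - 0.8270 = 0.1730 bits/use


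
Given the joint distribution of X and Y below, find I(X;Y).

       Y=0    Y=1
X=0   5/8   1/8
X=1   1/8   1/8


H(X) = 0.8113, H(Y) = 0.8113, H(X,Y) = 1.5488
I(X;Y) = H(X) + H(Y) - H(X,Y) = 0.0738 bits


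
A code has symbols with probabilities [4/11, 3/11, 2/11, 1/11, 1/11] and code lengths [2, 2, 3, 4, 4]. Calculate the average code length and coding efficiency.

Average length L = Σ p_i × l_i = 2.5455 bits
Entropy H = 2.1181 bits
Efficiency η = H/L × 100% = 83.21%


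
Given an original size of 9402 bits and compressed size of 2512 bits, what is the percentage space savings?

Space savings = (1 - Compressed/Original) × 100%
= (1 - 2512/9402) × 100%
= 73.28%


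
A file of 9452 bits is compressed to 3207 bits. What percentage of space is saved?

Space savings = (1 - Compressed/Original) × 100%
= (1 - 3207/9452) × 100%
= 66.07%


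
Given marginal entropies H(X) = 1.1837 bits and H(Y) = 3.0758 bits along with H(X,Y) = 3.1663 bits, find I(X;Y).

I(X;Y) = H(X) + H(Y) - H(X,Y)
I(X;Y) = 1.1837 + 3.0758 - 3.1663 = 1.0932 bits


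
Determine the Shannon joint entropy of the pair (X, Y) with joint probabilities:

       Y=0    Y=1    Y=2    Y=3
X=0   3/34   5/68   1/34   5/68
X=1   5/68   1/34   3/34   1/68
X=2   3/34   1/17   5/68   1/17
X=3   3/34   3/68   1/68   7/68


H(X,Y) = -Σ p(x,y) log₂ p(x,y)
  p(0,0)=3/34: -0.0882 × log₂(0.0882) = 0.3090
  p(0,1)=5/68: -0.0735 × log₂(0.0735) = 0.2769
  p(0,2)=1/34: -0.0294 × log₂(0.0294) = 0.1496
  p(0,3)=5/68: -0.0735 × log₂(0.0735) = 0.2769
  p(1,0)=5/68: -0.0735 × log₂(0.0735) = 0.2769
  p(1,1)=1/34: -0.0294 × log₂(0.0294) = 0.1496
  p(1,2)=3/34: -0.0882 × log₂(0.0882) = 0.3090
  p(1,3)=1/68: -0.0147 × log₂(0.0147) = 0.0895
  p(2,0)=3/34: -0.0882 × log₂(0.0882) = 0.3090
  p(2,1)=1/17: -0.0588 × log₂(0.0588) = 0.2404
  p(2,2)=5/68: -0.0735 × log₂(0.0735) = 0.2769
  p(2,3)=1/17: -0.0588 × log₂(0.0588) = 0.2404
  p(3,0)=3/34: -0.0882 × log₂(0.0882) = 0.3090
  p(3,1)=3/68: -0.0441 × log₂(0.0441) = 0.1986
  p(3,2)=1/68: -0.0147 × log₂(0.0147) = 0.0895
  p(3,3)=7/68: -0.1029 × log₂(0.1029) = 0.3377
H(X,Y) = 3.8392 bits


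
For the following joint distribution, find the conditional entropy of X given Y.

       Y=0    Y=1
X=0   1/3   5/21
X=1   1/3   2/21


H(X|Y) = Σ_y p(y) H(X|Y=y)
  p(Y=0) = 2/3, H(X|Y=0) = 1.0000
  p(Y=1) = 1/3, H(X|Y=1) = 0.8631
H(X|Y) = 0.6667×1.0000 + 0.3333×0.8631 = 0.9544 bits


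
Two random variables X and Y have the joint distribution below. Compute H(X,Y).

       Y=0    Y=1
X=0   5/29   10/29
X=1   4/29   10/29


H(X,Y) = -Σ p(x,y) log₂ p(x,y)
  p(0,0)=5/29: -0.1724 × log₂(0.1724) = 0.4373
  p(0,1)=10/29: -0.3448 × log₂(0.3448) = 0.5297
  p(1,0)=4/29: -0.1379 × log₂(0.1379) = 0.3942
  p(1,1)=10/29: -0.3448 × log₂(0.3448) = 0.5297
H(X,Y) = 1.8908 bits


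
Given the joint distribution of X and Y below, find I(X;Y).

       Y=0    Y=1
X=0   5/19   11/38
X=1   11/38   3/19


H(X) = 0.9920, H(Y) = 0.9920, H(X,Y) = 1.9628
I(X;Y) = H(X) + H(Y) - H(X,Y) = 0.0212 bits


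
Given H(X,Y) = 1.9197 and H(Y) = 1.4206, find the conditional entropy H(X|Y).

Chain rule: H(X,Y) = H(X|Y) + H(Y)
H(X|Y) = H(X,Y) - H(Y) = 1.9197 - 1.4206 = 0.4991 bits


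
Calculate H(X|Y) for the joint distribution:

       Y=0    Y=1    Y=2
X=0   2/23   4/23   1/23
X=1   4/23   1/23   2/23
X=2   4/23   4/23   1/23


H(X|Y) = Σ_y p(y) H(X|Y=y)
  p(Y=0) = 10/23, H(X|Y=0) = 1.5219
  p(Y=1) = 9/23, H(X|Y=1) = 1.3921
  p(Y=2) = 4/23, H(X|Y=2) = 1.5000
H(X|Y) = 0.4348×1.5219 + 0.3913×1.3921 + 0.1739×1.5000 = 1.4673 bits


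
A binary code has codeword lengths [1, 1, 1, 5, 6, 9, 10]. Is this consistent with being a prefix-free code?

Kraft inequality: Σ 2^(-l_i) ≤ 1 for prefix-free code
Calculating: 2^(-1) + 2^(-1) + 2^(-1) + 2^(-5) + 2^(-6) + 2^(-9) + 2^(-10)
= 0.5 + 0.5 + 0.5 + 0.03125 + 0.015625 + 0.001953125 + 0.0009765625
= 1.5498
Since 1.5498 > 1, prefix-free code does not exist


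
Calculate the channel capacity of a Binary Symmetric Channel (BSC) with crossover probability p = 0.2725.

For BSC with error probability p:
C = 1 - H(p) where H(p) is binary entropy
H(0.2725) = -0.2725 × log₂(0.2725) - 0.7275 × log₂(0.7275)
H(p) = 0.8450
C = 1 - 0.8450 = 0.1550 bits/use


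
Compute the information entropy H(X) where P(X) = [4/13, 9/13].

H(X) = -Σ p(x) log₂ p(x)
  -4/13 × log₂(4/13) = 0.5232
  -9/13 × log₂(9/13) = 0.3673
H(X) = 0.8905 bits


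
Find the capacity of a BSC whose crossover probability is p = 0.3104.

For BSC with error probability p:
C = 1 - H(p) where H(p) is binary entropy
H(0.3104) = -0.3104 × log₂(0.3104) - 0.6896 × log₂(0.6896)
H(p) = 0.8936
C = 1 - 0.8936 = 0.1064 bits/use


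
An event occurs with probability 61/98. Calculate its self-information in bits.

Information content I(x) = -log₂(p(x))
I = -log₂(61/98) = -log₂(0.6224)
I = 0.6840 bits


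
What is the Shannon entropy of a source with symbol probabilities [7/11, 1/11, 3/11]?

H(X) = -Σ p(x) log₂ p(x)
  -7/11 × log₂(7/11) = 0.4150
  -1/11 × log₂(1/11) = 0.3145
  -3/11 × log₂(3/11) = 0.5112
H(X) = 1.2407 bits


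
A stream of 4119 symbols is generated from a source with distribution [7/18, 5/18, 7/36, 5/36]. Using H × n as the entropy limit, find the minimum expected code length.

Entropy H = 1.8982 bits/symbol
Minimum bits = H × n = 1.8982 × 4119
= 7818.54 bits


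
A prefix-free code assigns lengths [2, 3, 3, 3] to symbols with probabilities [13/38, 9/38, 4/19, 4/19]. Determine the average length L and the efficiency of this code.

Average length L = Σ p_i × l_i = 2.6579 bits
Entropy H = 1.9681 bits
Efficiency η = H/L × 100% = 74.05%


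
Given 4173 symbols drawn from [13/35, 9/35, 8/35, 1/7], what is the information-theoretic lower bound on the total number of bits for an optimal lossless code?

Entropy H = 1.9223 bits/symbol
Minimum bits = H × n = 1.9223 × 4173
= 8021.72 bits


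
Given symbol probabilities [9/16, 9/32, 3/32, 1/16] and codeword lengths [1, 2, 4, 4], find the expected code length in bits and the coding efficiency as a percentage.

Average length L = Σ p_i × l_i = 1.7500 bits
Entropy H = 1.5518 bits
Efficiency η = H/L × 100% = 88.67%


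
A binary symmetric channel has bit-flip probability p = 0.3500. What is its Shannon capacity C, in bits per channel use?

For BSC with error probability p:
C = 1 - H(p) where H(p) is binary entropy
H(0.3500) = -0.3500 × log₂(0.3500) - 0.6500 × log₂(0.6500)
H(p) = 0.9341
C = 1 - 0.9341 = 0.0659 bits/use


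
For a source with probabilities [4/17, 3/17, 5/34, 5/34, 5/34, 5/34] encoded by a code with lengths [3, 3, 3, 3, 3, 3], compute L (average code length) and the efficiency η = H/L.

Average length L = Σ p_i × l_i = 3.0000 bits
Entropy H = 2.5596 bits
Efficiency η = H/L × 100% = 85.32%


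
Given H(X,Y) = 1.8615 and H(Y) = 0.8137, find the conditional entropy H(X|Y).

Chain rule: H(X,Y) = H(X|Y) + H(Y)
H(X|Y) = H(X,Y) - H(Y) = 1.8615 - 0.8137 = 1.0478 bits


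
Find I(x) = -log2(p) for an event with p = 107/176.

Information content I(x) = -log₂(p(x))
I = -log₂(107/176) = -log₂(0.6080)
I = 0.7180 bits


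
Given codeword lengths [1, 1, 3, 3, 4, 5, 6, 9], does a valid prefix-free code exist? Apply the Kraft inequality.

Kraft inequality: Σ 2^(-l_i) ≤ 1 for prefix-free code
Calculating: 2^(-1) + 2^(-1) + 2^(-3) + 2^(-3) + 2^(-4) + 2^(-5) + 2^(-6) + 2^(-9)
= 0.5 + 0.5 + 0.125 + 0.125 + 0.0625 + 0.03125 + 0.015625 + 0.001953125
= 1.3613
Since 1.3613 > 1, prefix-free code does not exist


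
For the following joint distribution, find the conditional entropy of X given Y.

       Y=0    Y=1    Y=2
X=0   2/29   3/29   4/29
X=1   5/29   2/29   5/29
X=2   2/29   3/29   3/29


H(X|Y) = Σ_y p(y) H(X|Y=y)
  p(Y=0) = 9/29, H(X|Y=0) = 1.4355
  p(Y=1) = 8/29, H(X|Y=1) = 1.5613
  p(Y=2) = 12/29, H(X|Y=2) = 1.5546
H(X|Y) = 0.3103×1.4355 + 0.2759×1.5613 + 0.4138×1.5546 = 1.5195 bits


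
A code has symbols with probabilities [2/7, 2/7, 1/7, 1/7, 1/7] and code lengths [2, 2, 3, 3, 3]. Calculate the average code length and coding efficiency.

Average length L = Σ p_i × l_i = 2.4286 bits
Entropy H = 2.2359 bits
Efficiency η = H/L × 100% = 92.07%


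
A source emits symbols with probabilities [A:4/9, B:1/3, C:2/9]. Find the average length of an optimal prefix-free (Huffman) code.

Huffman tree construction:
Combine smallest probabilities repeatedly
Resulting codes:
  A: 0 (length 1)
  B: 11 (length 2)
  C: 10 (length 2)
Average length = Σ p(s) × length(s) = 1.5556 bits


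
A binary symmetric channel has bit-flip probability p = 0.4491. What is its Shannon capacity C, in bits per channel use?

For BSC with error probability p:
C = 1 - H(p) where H(p) is binary entropy
H(0.4491) = -0.4491 × log₂(0.4491) - 0.5509 × log₂(0.5509)
H(p) = 0.9925
C = 1 - 0.9925 = 0.0075 bits/use


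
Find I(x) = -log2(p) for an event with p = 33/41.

Information content I(x) = -log₂(p(x))
I = -log₂(33/41) = -log₂(0.8049)
I = 0.3132 bits


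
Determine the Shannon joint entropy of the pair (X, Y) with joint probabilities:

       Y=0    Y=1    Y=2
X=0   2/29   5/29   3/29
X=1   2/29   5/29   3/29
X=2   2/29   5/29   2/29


H(X,Y) = -Σ p(x,y) log₂ p(x,y)
  p(0,0)=2/29: -0.0690 × log₂(0.0690) = 0.2661
  p(0,1)=5/29: -0.1724 × log₂(0.1724) = 0.4373
  p(0,2)=3/29: -0.1034 × log₂(0.1034) = 0.3386
  p(1,0)=2/29: -0.0690 × log₂(0.0690) = 0.2661
  p(1,1)=5/29: -0.1724 × log₂(0.1724) = 0.4373
  p(1,2)=3/29: -0.1034 × log₂(0.1034) = 0.3386
  p(2,0)=2/29: -0.0690 × log₂(0.0690) = 0.2661
  p(2,1)=5/29: -0.1724 × log₂(0.1724) = 0.4373
  p(2,2)=2/29: -0.0690 × log₂(0.0690) = 0.2661
H(X,Y) = 3.0532 bits


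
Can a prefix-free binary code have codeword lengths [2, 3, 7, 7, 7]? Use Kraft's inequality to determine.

Kraft inequality: Σ 2^(-l_i) ≤ 1 for prefix-free code
Calculating: 2^(-2) + 2^(-3) + 2^(-7) + 2^(-7) + 2^(-7)
= 0.25 + 0.125 + 0.0078125 + 0.0078125 + 0.0078125
= 0.3984
Since 0.3984 ≤ 1, prefix-free code exists


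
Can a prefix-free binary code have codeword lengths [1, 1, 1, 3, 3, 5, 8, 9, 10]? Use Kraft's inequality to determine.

Kraft inequality: Σ 2^(-l_i) ≤ 1 for prefix-free code
Calculating: 2^(-1) + 2^(-1) + 2^(-1) + 2^(-3) + 2^(-3) + 2^(-5) + 2^(-8) + 2^(-9) + 2^(-10)
= 0.5 + 0.5 + 0.5 + 0.125 + 0.125 + 0.03125 + 0.00390625 + 0.001953125 + 0.0009765625
= 1.7881
Since 1.7881 > 1, prefix-free code does not exist


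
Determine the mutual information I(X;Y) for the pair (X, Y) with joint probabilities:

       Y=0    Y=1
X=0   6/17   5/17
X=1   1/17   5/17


H(X) = 0.9367, H(Y) = 0.9774, H(X,Y) = 1.8093
I(X;Y) = H(X) + H(Y) - H(X,Y) = 0.1048 bits


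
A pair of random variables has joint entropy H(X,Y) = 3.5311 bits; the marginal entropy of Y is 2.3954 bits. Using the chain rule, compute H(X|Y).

Chain rule: H(X,Y) = H(X|Y) + H(Y)
H(X|Y) = H(X,Y) - H(Y) = 3.5311 - 2.3954 = 1.1357 bits


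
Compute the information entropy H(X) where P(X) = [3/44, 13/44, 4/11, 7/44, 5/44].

H(X) = -Σ p(x) log₂ p(x)
  -3/44 × log₂(3/44) = 0.2642
  -13/44 × log₂(13/44) = 0.5197
  -4/11 × log₂(4/11) = 0.5307
  -7/44 × log₂(7/44) = 0.4219
  -5/44 × log₂(5/44) = 0.3565
H(X) = 2.0930 bits


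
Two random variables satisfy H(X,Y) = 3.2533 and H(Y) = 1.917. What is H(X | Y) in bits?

Chain rule: H(X,Y) = H(X|Y) + H(Y)
H(X|Y) = H(X,Y) - H(Y) = 3.2533 - 1.917 = 1.3363 bits


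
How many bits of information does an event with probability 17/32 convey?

Information content I(x) = -log₂(p(x))
I = -log₂(17/32) = -log₂(0.5312)
I = 0.9125 bits


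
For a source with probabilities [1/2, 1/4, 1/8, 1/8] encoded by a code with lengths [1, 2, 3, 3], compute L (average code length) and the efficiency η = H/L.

Average length L = Σ p_i × l_i = 1.7500 bits
Entropy H = 1.7500 bits
Efficiency η = H/L × 100% = 100.00%


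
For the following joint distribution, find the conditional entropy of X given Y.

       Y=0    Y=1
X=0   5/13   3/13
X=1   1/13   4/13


H(X|Y) = Σ_y p(y) H(X|Y=y)
  p(Y=0) = 6/13, H(X|Y=0) = 0.6500
  p(Y=1) = 7/13, H(X|Y=1) = 0.9852
H(X|Y) = 0.4615×0.6500 + 0.5385×0.9852 = 0.8305 bits


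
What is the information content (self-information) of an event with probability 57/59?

Information content I(x) = -log₂(p(x))
I = -log₂(57/59) = -log₂(0.9661)
I = 0.0498 bits


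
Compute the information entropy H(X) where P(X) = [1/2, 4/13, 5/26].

H(X) = -Σ p(x) log₂ p(x)
  -1/2 × log₂(1/2) = 0.5000
  -4/13 × log₂(4/13) = 0.5232
  -5/26 × log₂(5/26) = 0.4574
H(X) = 1.4806 bits


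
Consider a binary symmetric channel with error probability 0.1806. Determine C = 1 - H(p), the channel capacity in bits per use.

For BSC with error probability p:
C = 1 - H(p) where H(p) is binary entropy
H(0.1806) = -0.1806 × log₂(0.1806) - 0.8194 × log₂(0.8194)
H(p) = 0.6814
C = 1 - 0.6814 = 0.3186 bits/use


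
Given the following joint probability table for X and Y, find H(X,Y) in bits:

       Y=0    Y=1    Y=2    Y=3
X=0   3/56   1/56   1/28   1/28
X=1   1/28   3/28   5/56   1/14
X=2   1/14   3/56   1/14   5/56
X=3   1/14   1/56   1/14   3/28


H(X,Y) = -Σ p(x,y) log₂ p(x,y)
  p(0,0)=3/56: -0.0536 × log₂(0.0536) = 0.2262
  p(0,1)=1/56: -0.0179 × log₂(0.0179) = 0.1037
  p(0,2)=1/28: -0.0357 × log₂(0.0357) = 0.1717
  p(0,3)=1/28: -0.0357 × log₂(0.0357) = 0.1717
  p(1,0)=1/28: -0.0357 × log₂(0.0357) = 0.1717
  p(1,1)=3/28: -0.1071 × log₂(0.1071) = 0.3453
  p(1,2)=5/56: -0.0893 × log₂(0.0893) = 0.3112
  p(1,3)=1/14: -0.0714 × log₂(0.0714) = 0.2720
  p(2,0)=1/14: -0.0714 × log₂(0.0714) = 0.2720
  p(2,1)=3/56: -0.0536 × log₂(0.0536) = 0.2262
  p(2,2)=1/14: -0.0714 × log₂(0.0714) = 0.2720
  p(2,3)=5/56: -0.0893 × log₂(0.0893) = 0.3112
  p(3,0)=1/14: -0.0714 × log₂(0.0714) = 0.2720
  p(3,1)=1/56: -0.0179 × log₂(0.0179) = 0.1037
  p(3,2)=1/14: -0.0714 × log₂(0.0714) = 0.2720
  p(3,3)=3/28: -0.1071 × log₂(0.1071) = 0.3453
H(X,Y) = 3.8476 bits
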